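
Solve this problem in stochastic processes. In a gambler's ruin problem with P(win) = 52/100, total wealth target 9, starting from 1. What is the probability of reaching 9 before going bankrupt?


Gambler's ruin formula:
r = q/p = 0.4800/0.5200 = 0.9231
P(win) = (1 - r^i)/(1 - r^N)
= (1 - 0.9231^1)/(1 - 0.9231^9)
= 0.1498

0.1498


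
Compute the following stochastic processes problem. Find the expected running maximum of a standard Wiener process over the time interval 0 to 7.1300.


E(max B(s)) = sqrt(2t/pi)
= sqrt(2*7.1300/pi)
= sqrt(4.5391)
= 2.1305

2.1305


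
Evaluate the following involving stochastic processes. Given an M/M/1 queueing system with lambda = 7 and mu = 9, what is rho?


rho = lambda/mu
= 7/9
= 0.7778

0.7778


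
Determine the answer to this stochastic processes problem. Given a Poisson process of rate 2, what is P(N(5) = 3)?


P(N(t)=k) = (lambda*t)^k * exp(-lambda*t) / k!
lambda*t = 10
= 10^3 * exp(-10) / 3!
= 1000 * 4.5400e-05 / 6
= 0.0076

0.0076


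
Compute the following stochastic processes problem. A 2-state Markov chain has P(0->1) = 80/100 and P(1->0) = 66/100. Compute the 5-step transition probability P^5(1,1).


Computing P^5 by matrix multiplication.
P = [[0.2000, 0.8000], [0.6600, 0.3400]]
After raising P to the power 5:
P^5(1,1) = 0.5386

0.5386


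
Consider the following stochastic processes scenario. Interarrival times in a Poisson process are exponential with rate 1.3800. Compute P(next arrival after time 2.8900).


P(X > t) = exp(-lambda * t)
= exp(-1.3800 * 2.8900)
= exp(-3.9882) = 0.0185

0.0185


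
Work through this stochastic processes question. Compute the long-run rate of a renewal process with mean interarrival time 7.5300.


Long-run renewal rate = 1/E(X)
= 1/7.5300
= 0.1328

0.1328


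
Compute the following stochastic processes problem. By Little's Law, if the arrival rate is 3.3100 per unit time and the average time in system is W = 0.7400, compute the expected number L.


Little's Law: L = lambda * W
= 3.3100 * 0.7400
= 2.4494

2.4494


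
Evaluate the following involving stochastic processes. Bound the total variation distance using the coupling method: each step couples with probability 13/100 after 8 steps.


TV distance bound <= (1-delta)^n
= (1 - 0.1300)^8
= 0.8700^8
= 0.3282

0.3282


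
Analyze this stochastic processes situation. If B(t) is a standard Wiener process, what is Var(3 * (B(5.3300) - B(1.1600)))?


Var(alpha*(B(t)-B(s))) = alpha^2 * (t-s)
= 3^2 * (5.3300 - 1.1600)
= 9 * 4.1700
= 37.5300

37.5300


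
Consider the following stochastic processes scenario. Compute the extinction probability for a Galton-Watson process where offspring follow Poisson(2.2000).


Since mu = 2.2000 > 1, extinction prob q < 1.
Solve s = exp(mu*(s-1)) iteratively.
q = 0.1563

0.1563


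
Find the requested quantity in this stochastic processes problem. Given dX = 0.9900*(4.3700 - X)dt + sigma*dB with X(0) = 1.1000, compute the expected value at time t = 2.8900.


E[X(t)] = mu + (X(0) - mu)*exp(-theta*t)
= 4.3700 + (1.1000 - 4.3700)*exp(-0.9900*2.8900)
= 4.3700 + -3.2700 * 0.0572
= 4.1829

4.1829


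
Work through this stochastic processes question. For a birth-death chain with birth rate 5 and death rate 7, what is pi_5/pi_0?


For birth-death process, pi_n/pi_0 = (lambda/mu)^n
= (5/7)^5
= 0.1859

0.1859


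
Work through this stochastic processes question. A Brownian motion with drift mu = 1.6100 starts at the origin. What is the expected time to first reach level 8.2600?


Expected first passage time = a/mu
= 8.2600/1.6100
= 5.1304

5.1304


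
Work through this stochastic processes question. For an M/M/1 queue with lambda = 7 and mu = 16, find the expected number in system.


rho = 7/16 = 0.4375
L = rho/(1-rho)
= 0.4375/0.5625
= 0.7778

0.7778


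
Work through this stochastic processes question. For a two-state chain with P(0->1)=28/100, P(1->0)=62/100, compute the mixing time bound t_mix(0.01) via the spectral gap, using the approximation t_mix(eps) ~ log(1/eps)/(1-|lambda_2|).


lambda_2 = |1 - p01 - p10| = |1 - 0.2800 - 0.6200| = 0.1000
t_mix ~ log(1/eps)/(1 - |lambda_2|)
= log(100)/(1 - 0.1000) = 4.6052/0.9000
= 5.1169

5.1169


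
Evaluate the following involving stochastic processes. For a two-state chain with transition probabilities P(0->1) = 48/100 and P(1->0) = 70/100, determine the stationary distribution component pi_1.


Stationary distribution: pi_0 = p10/(p01+p10), pi_1 = p01/(p01+p10)
p01 = 0.4800, p10 = 0.7000
pi_1 = 0.4068

0.4068


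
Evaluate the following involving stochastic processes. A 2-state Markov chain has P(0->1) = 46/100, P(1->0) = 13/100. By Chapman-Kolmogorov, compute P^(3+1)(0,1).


P^4 = P^3 * P^1
Computing via matrix multiplication of the transition matrix.
Entry (0,1) of P^4 = 0.7576

0.7576


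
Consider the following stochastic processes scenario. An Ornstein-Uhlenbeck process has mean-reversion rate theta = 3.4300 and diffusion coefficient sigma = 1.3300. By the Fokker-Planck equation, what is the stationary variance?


Stationary variance = sigma^2 / (2*theta)
= 1.3300^2 / (2*3.4300)
= 1.7689 / 6.8600
= 0.2579

0.2579


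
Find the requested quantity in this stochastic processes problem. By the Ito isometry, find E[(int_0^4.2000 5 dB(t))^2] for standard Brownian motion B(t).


By Ito isometry: E[(int f dB)^2] = int f^2 dt
= 5^2 * 4.2000
= 25 * 4.2000 = 105.0000

105.0000


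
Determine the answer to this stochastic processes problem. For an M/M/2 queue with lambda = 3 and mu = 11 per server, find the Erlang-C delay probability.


a = lambda/mu = 0.2727
rho = a/c = 0.1364
Erlang-C formula applied:
C(c,a) = 0.0327

0.0327


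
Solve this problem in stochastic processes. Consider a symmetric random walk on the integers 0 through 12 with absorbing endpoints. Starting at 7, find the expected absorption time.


For symmetric RW on 0,...,N with absorbing barriers, E(i) = i*(N-i)
E(7) = 7 * 5 = 35

35


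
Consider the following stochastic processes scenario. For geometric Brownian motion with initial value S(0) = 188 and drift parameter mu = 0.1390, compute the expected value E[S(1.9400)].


E[S(t)] = S(0) * exp(mu * t)
= 188 * exp(0.1390 * 1.9400)
= 188 * 1.3095
= 246.1896

246.1896


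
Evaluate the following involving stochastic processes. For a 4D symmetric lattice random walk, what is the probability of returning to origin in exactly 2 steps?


P(return in 2 steps) = P(reverse first step) = 1/(2d)
= 1/8
= 0.1250

0.1250


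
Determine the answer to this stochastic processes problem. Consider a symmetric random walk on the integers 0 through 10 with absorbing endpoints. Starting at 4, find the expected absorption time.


For symmetric RW on 0,...,N with absorbing barriers, E(i) = i*(N-i)
E(4) = 4 * 6 = 24

24


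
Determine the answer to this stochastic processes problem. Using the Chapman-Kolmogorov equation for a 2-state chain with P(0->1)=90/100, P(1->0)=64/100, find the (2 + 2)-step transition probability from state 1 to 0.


P^4 = P^2 * P^2
Computing via matrix multiplication of the transition matrix.
Entry (1,0) of P^4 = 0.3802

0.3802


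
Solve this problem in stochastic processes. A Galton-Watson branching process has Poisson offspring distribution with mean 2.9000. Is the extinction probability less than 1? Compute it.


Since mu = 2.9000 > 1, extinction prob q < 1.
Solve s = exp(mu*(s-1)) iteratively.
q = 0.0668

0.0668


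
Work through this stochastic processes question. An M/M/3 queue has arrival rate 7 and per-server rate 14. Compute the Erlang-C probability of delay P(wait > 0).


a = lambda/mu = 0.5000
rho = a/c = 0.1667
Erlang-C formula applied:
C(c,a) = 0.0152

0.0152


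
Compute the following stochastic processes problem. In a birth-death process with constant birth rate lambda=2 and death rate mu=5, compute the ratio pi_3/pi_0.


For birth-death process, pi_n/pi_0 = (lambda/mu)^n
= (2/5)^3
= 0.0640

0.0640


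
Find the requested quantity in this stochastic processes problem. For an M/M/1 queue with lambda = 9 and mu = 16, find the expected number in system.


rho = 9/16 = 0.5625
L = rho/(1-rho)
= 0.5625/0.4375
= 1.2857

1.2857


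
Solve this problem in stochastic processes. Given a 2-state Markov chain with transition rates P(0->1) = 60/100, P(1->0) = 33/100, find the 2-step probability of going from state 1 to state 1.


Computing P^2 by matrix multiplication.
P = [[0.4000, 0.6000], [0.3300, 0.6700]]
After raising P to the power 2:
P^2(1,1) = 0.6469

0.6469


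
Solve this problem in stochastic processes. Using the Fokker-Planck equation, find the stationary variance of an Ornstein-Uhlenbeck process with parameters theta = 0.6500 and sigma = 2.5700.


Stationary variance = sigma^2 / (2*theta)
= 2.5700^2 / (2*0.6500)
= 6.6049 / 1.3000
= 5.0807

5.0807


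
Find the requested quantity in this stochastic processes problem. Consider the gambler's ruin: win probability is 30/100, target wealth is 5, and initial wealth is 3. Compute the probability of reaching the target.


Gambler's ruin formula:
r = q/p = 0.7000/0.3000 = 2.3333
P(win) = (1 - r^i)/(1 - r^N)
= (1 - 2.3333^3)/(1 - 2.3333^5)
= 0.1717

0.1717


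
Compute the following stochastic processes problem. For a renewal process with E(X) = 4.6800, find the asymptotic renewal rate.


Long-run renewal rate = 1/E(X)
= 1/4.6800
= 0.2137

0.2137


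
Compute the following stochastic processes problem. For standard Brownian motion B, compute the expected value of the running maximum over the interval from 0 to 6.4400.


E(max B(s)) = sqrt(2t/pi)
= sqrt(2*6.4400/pi)
= sqrt(4.0998)
= 2.0248

2.0248


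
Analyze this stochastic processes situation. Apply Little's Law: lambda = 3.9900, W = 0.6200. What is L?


Little's Law: L = lambda * W
= 3.9900 * 0.6200
= 2.4738

2.4738


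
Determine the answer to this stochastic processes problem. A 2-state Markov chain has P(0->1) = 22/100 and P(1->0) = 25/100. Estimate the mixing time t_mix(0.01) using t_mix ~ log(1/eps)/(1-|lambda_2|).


lambda_2 = |1 - p01 - p10| = |1 - 0.2200 - 0.2500| = 0.5300
t_mix ~ log(1/eps)/(1 - |lambda_2|)
= log(100)/(1 - 0.5300) = 4.6052/0.4700
= 9.7982

9.7982


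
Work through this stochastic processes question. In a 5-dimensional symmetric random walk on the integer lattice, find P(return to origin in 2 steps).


P(return in 2 steps) = P(reverse first step) = 1/(2d)
= 1/10
= 0.1000

0.1000


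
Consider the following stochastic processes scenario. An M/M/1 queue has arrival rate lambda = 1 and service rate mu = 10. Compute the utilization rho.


rho = lambda/mu
= 1/10
= 0.1000

0.1000


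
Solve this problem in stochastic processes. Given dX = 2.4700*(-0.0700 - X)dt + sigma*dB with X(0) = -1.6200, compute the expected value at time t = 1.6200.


E[X(t)] = mu + (X(0) - mu)*exp(-theta*t)
= -0.0700 + (-1.6200 - -0.0700)*exp(-2.4700*1.6200)
= -0.0700 + -1.5500 * 0.0183
= -0.0983

-0.0983


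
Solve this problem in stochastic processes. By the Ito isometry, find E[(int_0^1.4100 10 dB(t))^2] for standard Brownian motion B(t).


By Ito isometry: E[(int f dB)^2] = int f^2 dt
= 10^2 * 1.4100
= 100 * 1.4100 = 141.0000

141.0000


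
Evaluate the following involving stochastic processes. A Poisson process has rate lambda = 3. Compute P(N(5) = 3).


P(N(t)=k) = (lambda*t)^k * exp(-lambda*t) / k!
lambda*t = 15
= 15^3 * exp(-15) / 3!
= 3375 * 3.0590e-07 / 6
= 1.7207e-04

1.7207e-04


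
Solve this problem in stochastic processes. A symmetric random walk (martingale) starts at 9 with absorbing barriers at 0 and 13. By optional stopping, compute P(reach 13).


By optional stopping theorem: E(M at tau) = M(0) = 9
P(hit 13)*13 + P(hit 0)*0 = 9
P(hit 13) = (9 - 0)/(13 - 0) = 9/13 = 0.6923

0.6923


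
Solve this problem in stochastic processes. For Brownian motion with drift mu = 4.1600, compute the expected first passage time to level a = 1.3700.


Expected first passage time = a/mu
= 1.3700/4.1600
= 0.3293

0.3293


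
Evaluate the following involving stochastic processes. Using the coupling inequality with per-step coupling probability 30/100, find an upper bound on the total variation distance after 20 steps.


TV distance bound <= (1-delta)^n
= (1 - 0.3000)^20
= 0.7000^20
= 7.9792e-04

7.9792e-04


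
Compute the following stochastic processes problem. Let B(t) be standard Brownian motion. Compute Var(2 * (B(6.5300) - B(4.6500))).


Var(alpha*(B(t)-B(s))) = alpha^2 * (t-s)
= 2^2 * (6.5300 - 4.6500)
= 4 * 1.8800
= 7.5200

7.5200


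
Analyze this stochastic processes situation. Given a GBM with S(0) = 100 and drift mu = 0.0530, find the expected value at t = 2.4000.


E[S(t)] = S(0) * exp(mu * t)
= 100 * exp(0.0530 * 2.4000)
= 100 * 1.1356
= 113.5644

113.5644


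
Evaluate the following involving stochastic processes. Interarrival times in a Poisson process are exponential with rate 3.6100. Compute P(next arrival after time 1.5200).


P(X > t) = exp(-lambda * t)
= exp(-3.6100 * 1.5200)
= exp(-5.4872) = 0.0041

0.0041


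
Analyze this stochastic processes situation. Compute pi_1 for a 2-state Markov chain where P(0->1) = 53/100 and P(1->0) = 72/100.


Stationary distribution: pi_0 = p10/(p01+p10), pi_1 = p01/(p01+p10)
p01 = 0.5300, p10 = 0.7200
pi_1 = 0.4240

0.4240


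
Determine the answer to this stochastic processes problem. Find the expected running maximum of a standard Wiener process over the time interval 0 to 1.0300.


E(max B(s)) = sqrt(2t/pi)
= sqrt(2*1.0300/pi)
= sqrt(0.6557)
= 0.8098

0.8098


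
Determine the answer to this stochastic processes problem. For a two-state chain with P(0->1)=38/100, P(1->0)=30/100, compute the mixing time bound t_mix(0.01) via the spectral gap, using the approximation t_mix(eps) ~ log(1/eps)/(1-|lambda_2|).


lambda_2 = |1 - p01 - p10| = |1 - 0.3800 - 0.3000| = 0.3200
t_mix ~ log(1/eps)/(1 - |lambda_2|)
= log(100)/(1 - 0.3200) = 4.6052/0.6800
= 6.7723

6.7723


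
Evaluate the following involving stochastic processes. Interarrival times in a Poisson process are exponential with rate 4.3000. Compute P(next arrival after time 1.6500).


P(X > t) = exp(-lambda * t)
= exp(-4.3000 * 1.6500)
= exp(-7.0950) = 8.2924e-04

8.2924e-04


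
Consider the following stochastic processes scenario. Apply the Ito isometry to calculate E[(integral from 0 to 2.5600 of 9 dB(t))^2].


By Ito isometry: E[(int f dB)^2] = int f^2 dt
= 9^2 * 2.5600
= 81 * 2.5600 = 207.3600

207.3600


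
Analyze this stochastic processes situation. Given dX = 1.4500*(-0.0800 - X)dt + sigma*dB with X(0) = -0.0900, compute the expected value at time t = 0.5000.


E[X(t)] = mu + (X(0) - mu)*exp(-theta*t)
= -0.0800 + (-0.0900 - -0.0800)*exp(-1.4500*0.5000)
= -0.0800 + -0.0100 * 0.4843
= -0.0848

-0.0848


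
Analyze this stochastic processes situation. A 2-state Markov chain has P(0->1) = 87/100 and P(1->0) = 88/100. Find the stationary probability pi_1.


Stationary distribution: pi_0 = p10/(p01+p10), pi_1 = p01/(p01+p10)
p01 = 0.8700, p10 = 0.8800
pi_1 = 0.4971

0.4971


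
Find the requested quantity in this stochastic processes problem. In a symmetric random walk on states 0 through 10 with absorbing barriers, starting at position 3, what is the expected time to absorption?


For symmetric RW on 0,...,N with absorbing barriers, E(i) = i*(N-i)
E(3) = 3 * 7 = 21

21


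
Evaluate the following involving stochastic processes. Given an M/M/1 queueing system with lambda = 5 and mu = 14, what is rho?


rho = lambda/mu
= 5/14
= 0.3571

0.3571


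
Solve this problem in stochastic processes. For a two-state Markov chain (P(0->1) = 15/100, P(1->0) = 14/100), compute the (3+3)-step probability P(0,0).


P^6 = P^3 * P^3
Computing via matrix multiplication of the transition matrix.
Entry (0,0) of P^6 = 0.5490

0.5490


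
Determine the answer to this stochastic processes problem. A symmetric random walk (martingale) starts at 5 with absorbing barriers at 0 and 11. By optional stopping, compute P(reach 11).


By optional stopping theorem: E(M at tau) = M(0) = 5
P(hit 11)*11 + P(hit 0)*0 = 5
P(hit 11) = (5 - 0)/(11 - 0) = 5/11 = 0.4545

0.4545


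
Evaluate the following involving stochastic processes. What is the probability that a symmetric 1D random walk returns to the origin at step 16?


P(S(16) = 0) = C(16,8) / 4^8
= 12870 / 65536
= 0.1964

0.1964


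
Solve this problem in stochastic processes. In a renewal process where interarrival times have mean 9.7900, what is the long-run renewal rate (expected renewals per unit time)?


Long-run renewal rate = 1/E(X)
= 1/9.7900
= 0.1021

0.1021


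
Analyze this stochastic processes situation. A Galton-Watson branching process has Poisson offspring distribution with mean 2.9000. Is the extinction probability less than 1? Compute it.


Since mu = 2.9000 > 1, extinction prob q < 1.
Solve s = exp(mu*(s-1)) iteratively.
q = 0.0668

0.0668


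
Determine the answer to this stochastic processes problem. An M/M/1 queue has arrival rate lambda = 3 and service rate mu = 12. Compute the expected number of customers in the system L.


rho = 3/12 = 0.2500
L = rho/(1-rho)
= 0.2500/0.7500
= 0.3333

0.3333


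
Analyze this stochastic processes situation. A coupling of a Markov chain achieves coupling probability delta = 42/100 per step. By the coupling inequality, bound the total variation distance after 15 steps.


TV distance bound <= (1-delta)^n
= (1 - 0.4200)^15
= 0.5800^15
= 2.8276e-04

2.8276e-04


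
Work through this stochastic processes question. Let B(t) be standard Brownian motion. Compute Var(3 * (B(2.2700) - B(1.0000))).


Var(alpha*(B(t)-B(s))) = alpha^2 * (t-s)
= 3^2 * (2.2700 - 1.0000)
= 9 * 1.2700
= 11.4300

11.4300


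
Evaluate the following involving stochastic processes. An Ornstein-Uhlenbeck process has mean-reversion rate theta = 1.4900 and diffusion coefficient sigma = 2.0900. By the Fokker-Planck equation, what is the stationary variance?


Stationary variance = sigma^2 / (2*theta)
= 2.0900^2 / (2*1.4900)
= 4.3681 / 2.9800
= 1.4658

1.4658


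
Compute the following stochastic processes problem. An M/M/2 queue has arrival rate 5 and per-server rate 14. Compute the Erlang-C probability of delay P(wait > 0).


a = lambda/mu = 0.3571
rho = a/c = 0.1786
Erlang-C formula applied:
C(c,a) = 0.0541

0.0541


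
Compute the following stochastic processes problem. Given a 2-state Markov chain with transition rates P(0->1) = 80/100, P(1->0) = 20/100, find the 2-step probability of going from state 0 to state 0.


Computing P^2 by matrix multiplication.
P = [[0.2000, 0.8000], [0.2000, 0.8000]]
After raising P to the power 2:
P^2(0,0) = 0.2000

0.2000


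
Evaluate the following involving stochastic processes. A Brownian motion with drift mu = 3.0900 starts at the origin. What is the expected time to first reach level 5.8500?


Expected first passage time = a/mu
= 5.8500/3.0900
= 1.8932

1.8932


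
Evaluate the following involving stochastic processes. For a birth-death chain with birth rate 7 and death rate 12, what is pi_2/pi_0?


For birth-death process, pi_n/pi_0 = (lambda/mu)^n
= (7/12)^2
= 0.3403

0.3403


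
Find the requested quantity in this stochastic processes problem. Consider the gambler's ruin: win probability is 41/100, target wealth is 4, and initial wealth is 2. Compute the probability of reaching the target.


Gambler's ruin formula:
r = q/p = 0.5900/0.4100 = 1.4390
P(win) = (1 - r^i)/(1 - r^N)
= (1 - 1.4390^2)/(1 - 1.4390^4)
= 0.3256

0.3256


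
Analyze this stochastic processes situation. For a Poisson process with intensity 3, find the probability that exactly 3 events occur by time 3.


P(N(t)=k) = (lambda*t)^k * exp(-lambda*t) / k!
lambda*t = 9
= 9^3 * exp(-9) / 3!
= 729 * 1.2341e-04 / 6
= 0.0150

0.0150


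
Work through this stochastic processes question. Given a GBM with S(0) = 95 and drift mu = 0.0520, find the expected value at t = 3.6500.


E[S(t)] = S(0) * exp(mu * t)
= 95 * exp(0.0520 * 3.6500)
= 95 * 1.2090
= 114.8557

114.8557


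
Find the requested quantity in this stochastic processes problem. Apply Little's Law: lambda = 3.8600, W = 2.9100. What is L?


Little's Law: L = lambda * W
= 3.8600 * 2.9100
= 11.2326

11.2326


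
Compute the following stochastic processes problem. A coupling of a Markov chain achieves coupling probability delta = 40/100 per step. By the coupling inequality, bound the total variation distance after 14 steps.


TV distance bound <= (1-delta)^n
= (1 - 0.4000)^14
= 0.6000^14
= 7.8364e-04

7.8364e-04


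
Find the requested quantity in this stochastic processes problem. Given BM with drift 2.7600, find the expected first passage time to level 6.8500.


Expected first passage time = a/mu
= 6.8500/2.7600
= 2.4819

2.4819


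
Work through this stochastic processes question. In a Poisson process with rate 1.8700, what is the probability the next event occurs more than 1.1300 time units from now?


P(X > t) = exp(-lambda * t)
= exp(-1.8700 * 1.1300)
= exp(-2.1131) = 0.1209

0.1209


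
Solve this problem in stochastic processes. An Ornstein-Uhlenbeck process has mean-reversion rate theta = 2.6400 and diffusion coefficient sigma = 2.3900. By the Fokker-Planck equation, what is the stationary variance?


Stationary variance = sigma^2 / (2*theta)
= 2.3900^2 / (2*2.6400)
= 5.7121 / 5.2800
= 1.0818

1.0818


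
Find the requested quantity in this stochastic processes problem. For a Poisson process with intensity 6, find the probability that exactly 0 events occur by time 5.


P(N(t)=k) = (lambda*t)^k * exp(-lambda*t) / k!
lambda*t = 30
= 30^0 * exp(-30) / 0!
= 1 * 9.3576e-14 / 1
= 9.3576e-14

9.3576e-14


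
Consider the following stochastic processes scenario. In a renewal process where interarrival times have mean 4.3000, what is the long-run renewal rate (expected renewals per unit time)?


Long-run renewal rate = 1/E(X)
= 1/4.3000
= 0.2326

0.2326


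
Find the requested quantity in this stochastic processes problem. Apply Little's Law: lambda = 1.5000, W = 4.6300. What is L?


Little's Law: L = lambda * W
= 1.5000 * 4.6300
= 6.9450

6.9450


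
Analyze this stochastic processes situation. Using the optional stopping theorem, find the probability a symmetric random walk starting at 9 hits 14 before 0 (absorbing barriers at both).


By optional stopping theorem: E(M at tau) = M(0) = 9
P(hit 14)*14 + P(hit 0)*0 = 9
P(hit 14) = (9 - 0)/(14 - 0) = 9/14 = 0.6429

0.6429


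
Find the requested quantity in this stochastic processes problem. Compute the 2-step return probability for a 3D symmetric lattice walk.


P(return in 2 steps) = P(reverse first step) = 1/(2d)
= 1/6
= 0.1667

0.1667


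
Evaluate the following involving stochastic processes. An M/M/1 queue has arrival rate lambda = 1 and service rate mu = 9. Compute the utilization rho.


rho = lambda/mu
= 1/9
= 0.1111

0.1111


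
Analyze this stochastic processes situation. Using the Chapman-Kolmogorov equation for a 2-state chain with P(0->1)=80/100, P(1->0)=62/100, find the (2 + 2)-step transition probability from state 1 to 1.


P^4 = P^2 * P^2
Computing via matrix multiplication of the transition matrix.
Entry (1,1) of P^4 = 0.5770

0.5770


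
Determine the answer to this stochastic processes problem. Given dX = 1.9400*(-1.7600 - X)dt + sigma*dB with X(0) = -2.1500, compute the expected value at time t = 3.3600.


E[X(t)] = mu + (X(0) - mu)*exp(-theta*t)
= -1.7600 + (-2.1500 - -1.7600)*exp(-1.9400*3.3600)
= -1.7600 + -0.3900 * 0.0015
= -1.7606

-1.7606


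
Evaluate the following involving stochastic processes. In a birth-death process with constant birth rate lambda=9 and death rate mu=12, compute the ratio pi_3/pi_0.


For birth-death process, pi_n/pi_0 = (lambda/mu)^n
= (9/12)^3
= 0.4219

0.4219


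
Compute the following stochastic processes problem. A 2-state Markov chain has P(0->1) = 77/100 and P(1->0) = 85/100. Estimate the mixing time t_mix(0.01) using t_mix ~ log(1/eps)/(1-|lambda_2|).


lambda_2 = |1 - p01 - p10| = |1 - 0.7700 - 0.8500| = 0.6200
t_mix ~ log(1/eps)/(1 - |lambda_2|)
= log(100)/(1 - 0.6200) = 4.6052/0.3800
= 12.1189

12.1189


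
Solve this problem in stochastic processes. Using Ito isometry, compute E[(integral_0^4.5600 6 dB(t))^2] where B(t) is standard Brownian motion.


By Ito isometry: E[(int f dB)^2] = int f^2 dt
= 6^2 * 4.5600
= 36 * 4.5600 = 164.1600

164.1600


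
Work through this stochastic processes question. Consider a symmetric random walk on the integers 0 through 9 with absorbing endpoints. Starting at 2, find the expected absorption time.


For symmetric RW on 0,...,N with absorbing barriers, E(i) = i*(N-i)
E(2) = 2 * 7 = 14

14


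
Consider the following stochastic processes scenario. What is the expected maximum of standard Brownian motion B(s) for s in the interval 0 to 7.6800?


E(max B(s)) = sqrt(2t/pi)
= sqrt(2*7.6800/pi)
= sqrt(4.8892)
= 2.2112

2.2112


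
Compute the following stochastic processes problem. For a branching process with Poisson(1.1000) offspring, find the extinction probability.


Since mu = 1.1000 > 1, extinction prob q < 1.
Solve s = exp(mu*(s-1)) iteratively.
q = 0.8239

0.8239


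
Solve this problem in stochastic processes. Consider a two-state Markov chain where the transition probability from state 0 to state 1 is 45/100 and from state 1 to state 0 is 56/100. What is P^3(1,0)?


Computing P^3 by matrix multiplication.
P = [[0.5500, 0.4500], [0.5600, 0.4400]]
After raising P to the power 3:
P^3(1,0) = 0.5545

0.5545


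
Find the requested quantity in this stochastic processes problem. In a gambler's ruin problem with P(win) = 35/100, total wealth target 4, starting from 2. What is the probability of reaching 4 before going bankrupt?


Gambler's ruin formula:
r = q/p = 0.6500/0.3500 = 1.8571
P(win) = (1 - r^i)/(1 - r^N)
= (1 - 1.8571^2)/(1 - 1.8571^4)
= 0.2248

0.2248


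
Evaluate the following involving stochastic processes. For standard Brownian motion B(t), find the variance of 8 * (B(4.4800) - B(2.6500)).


Var(alpha*(B(t)-B(s))) = alpha^2 * (t-s)
= 8^2 * (4.4800 - 2.6500)
= 64 * 1.8300
= 117.1200

117.1200


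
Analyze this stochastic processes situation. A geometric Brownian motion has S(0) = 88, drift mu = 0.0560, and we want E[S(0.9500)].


E[S(t)] = S(0) * exp(mu * t)
= 88 * exp(0.0560 * 0.9500)
= 88 * 1.0546
= 92.8084

92.8084


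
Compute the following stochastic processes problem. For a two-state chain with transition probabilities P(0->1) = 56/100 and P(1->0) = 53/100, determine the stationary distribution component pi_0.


Stationary distribution: pi_0 = p10/(p01+p10), pi_1 = p01/(p01+p10)
p01 = 0.5600, p10 = 0.5300
pi_0 = 0.4862

0.4862


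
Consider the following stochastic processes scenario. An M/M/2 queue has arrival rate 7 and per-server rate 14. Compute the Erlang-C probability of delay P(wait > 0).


a = lambda/mu = 0.5000
rho = a/c = 0.2500
Erlang-C formula applied:
C(c,a) = 0.1000

0.1000


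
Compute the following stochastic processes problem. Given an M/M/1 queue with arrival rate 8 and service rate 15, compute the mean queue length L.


rho = 8/15 = 0.5333
L = rho/(1-rho)
= 0.5333/0.4667
= 1.1429

1.1429


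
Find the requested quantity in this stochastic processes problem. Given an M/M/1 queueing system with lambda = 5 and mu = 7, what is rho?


rho = lambda/mu
= 5/7
= 0.7143

0.7143


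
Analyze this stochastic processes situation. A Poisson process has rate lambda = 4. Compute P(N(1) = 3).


P(N(t)=k) = (lambda*t)^k * exp(-lambda*t) / k!
lambda*t = 4
= 4^3 * exp(-4) / 3!
= 64 * 0.0183 / 6
= 0.1954

0.1954


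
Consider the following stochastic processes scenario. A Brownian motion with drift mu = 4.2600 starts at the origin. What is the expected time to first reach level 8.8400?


Expected first passage time = a/mu
= 8.8400/4.2600
= 2.0751

2.0751


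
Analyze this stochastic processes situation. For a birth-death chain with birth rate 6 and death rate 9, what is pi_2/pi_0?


For birth-death process, pi_n/pi_0 = (lambda/mu)^n
= (6/9)^2
= 0.4444

0.4444


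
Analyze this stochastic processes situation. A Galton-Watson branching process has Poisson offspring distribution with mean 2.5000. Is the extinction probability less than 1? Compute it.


Since mu = 2.5000 > 1, extinction prob q < 1.
Solve s = exp(mu*(s-1)) iteratively.
q = 0.1074

0.1074


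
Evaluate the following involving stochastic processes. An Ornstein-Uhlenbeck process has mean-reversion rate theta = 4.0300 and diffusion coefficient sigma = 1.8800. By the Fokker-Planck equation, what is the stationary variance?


Stationary variance = sigma^2 / (2*theta)
= 1.8800^2 / (2*4.0300)
= 3.5344 / 8.0600
= 0.4385

0.4385


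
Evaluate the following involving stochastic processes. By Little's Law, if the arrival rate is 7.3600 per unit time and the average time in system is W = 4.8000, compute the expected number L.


Little's Law: L = lambda * W
= 7.3600 * 4.8000
= 35.3280

35.3280


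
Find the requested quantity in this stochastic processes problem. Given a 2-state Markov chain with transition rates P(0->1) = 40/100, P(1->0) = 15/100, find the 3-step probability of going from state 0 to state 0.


Computing P^3 by matrix multiplication.
P = [[0.6000, 0.4000], [0.1500, 0.8500]]
After raising P to the power 3:
P^3(0,0) = 0.3390

0.3390


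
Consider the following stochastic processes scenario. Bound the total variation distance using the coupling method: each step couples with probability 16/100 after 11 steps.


TV distance bound <= (1-delta)^n
= (1 - 0.1600)^11
= 0.8400^11
= 0.1469

0.1469


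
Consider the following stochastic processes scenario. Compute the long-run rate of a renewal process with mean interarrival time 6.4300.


Long-run renewal rate = 1/E(X)
= 1/6.4300
= 0.1555

0.1555


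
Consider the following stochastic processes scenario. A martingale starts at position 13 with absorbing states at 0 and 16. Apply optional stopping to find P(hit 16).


By optional stopping theorem: E(M at tau) = M(0) = 13
P(hit 16)*16 + P(hit 0)*0 = 13
P(hit 16) = (13 - 0)/(16 - 0) = 13/16 = 0.8125

0.8125


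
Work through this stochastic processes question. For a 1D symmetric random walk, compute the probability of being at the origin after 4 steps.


P(S(4) = 0) = C(4,2) / 4^2
= 6 / 16
= 0.3750

0.3750


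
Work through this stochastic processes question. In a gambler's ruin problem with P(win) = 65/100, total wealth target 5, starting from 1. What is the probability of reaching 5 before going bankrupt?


Gambler's ruin formula:
r = q/p = 0.3500/0.6500 = 0.5385
P(win) = (1 - r^i)/(1 - r^N)
= (1 - 0.5385^1)/(1 - 0.5385^5)
= 0.4834

0.4834


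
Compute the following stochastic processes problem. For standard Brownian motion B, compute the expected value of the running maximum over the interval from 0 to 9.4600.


E(max B(s)) = sqrt(2t/pi)
= sqrt(2*9.4600/pi)
= sqrt(6.0224)
= 2.4541

2.4541


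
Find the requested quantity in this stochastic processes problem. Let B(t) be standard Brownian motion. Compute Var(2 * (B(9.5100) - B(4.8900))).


Var(alpha*(B(t)-B(s))) = alpha^2 * (t-s)
= 2^2 * (9.5100 - 4.8900)
= 4 * 4.6200
= 18.4800

18.4800


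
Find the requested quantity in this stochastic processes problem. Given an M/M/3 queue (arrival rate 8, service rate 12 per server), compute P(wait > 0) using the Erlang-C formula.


a = lambda/mu = 0.6667
rho = a/c = 0.2222
Erlang-C formula applied:
C(c,a) = 0.0325

0.0325


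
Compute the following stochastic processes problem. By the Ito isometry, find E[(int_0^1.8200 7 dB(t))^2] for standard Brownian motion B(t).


By Ito isometry: E[(int f dB)^2] = int f^2 dt
= 7^2 * 1.8200
= 49 * 1.8200 = 89.1800

89.1800


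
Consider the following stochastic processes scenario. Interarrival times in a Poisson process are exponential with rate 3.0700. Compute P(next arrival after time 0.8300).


P(X > t) = exp(-lambda * t)
= exp(-3.0700 * 0.8300)
= exp(-2.5481) = 0.0782

0.0782


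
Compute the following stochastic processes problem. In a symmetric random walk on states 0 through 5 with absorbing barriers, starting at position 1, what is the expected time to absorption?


For symmetric RW on 0,...,N with absorbing barriers, E(i) = i*(N-i)
E(1) = 1 * 4 = 4

4


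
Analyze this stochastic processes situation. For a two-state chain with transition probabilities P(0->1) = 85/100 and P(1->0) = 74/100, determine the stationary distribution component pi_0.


Stationary distribution: pi_0 = p10/(p01+p10), pi_1 = p01/(p01+p10)
p01 = 0.8500, p10 = 0.7400
pi_0 = 0.4654

0.4654


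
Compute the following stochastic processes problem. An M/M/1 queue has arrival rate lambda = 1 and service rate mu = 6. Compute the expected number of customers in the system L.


rho = 1/6 = 0.1667
L = rho/(1-rho)
= 0.1667/0.8333
= 0.2000

0.2000


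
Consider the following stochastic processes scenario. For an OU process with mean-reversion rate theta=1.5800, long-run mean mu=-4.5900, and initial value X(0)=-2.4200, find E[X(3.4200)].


E[X(t)] = mu + (X(0) - mu)*exp(-theta*t)
= -4.5900 + (-2.4200 - -4.5900)*exp(-1.5800*3.4200)
= -4.5900 + 2.1700 * 0.0045
= -4.5802

-4.5802


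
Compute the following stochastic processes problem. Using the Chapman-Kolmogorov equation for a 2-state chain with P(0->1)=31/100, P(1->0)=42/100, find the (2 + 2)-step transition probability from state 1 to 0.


P^4 = P^2 * P^2
Computing via matrix multiplication of the transition matrix.
Entry (1,0) of P^4 = 0.5723

0.5723


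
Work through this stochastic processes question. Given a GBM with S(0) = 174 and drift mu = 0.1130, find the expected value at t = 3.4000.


E[S(t)] = S(0) * exp(mu * t)
= 174 * exp(0.1130 * 3.4000)
= 174 * 1.4684
= 255.5084

255.5084


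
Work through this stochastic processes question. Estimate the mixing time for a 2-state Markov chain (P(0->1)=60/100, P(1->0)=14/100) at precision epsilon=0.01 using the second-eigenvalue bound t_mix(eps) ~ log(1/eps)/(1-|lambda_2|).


lambda_2 = |1 - p01 - p10| = |1 - 0.6000 - 0.1400| = 0.2600
t_mix ~ log(1/eps)/(1 - |lambda_2|)
= log(100)/(1 - 0.2600) = 4.6052/0.7400
= 6.2232

6.2232


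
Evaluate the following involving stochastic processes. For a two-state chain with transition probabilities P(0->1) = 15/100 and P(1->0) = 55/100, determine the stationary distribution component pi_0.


Stationary distribution: pi_0 = p10/(p01+p10), pi_1 = p01/(p01+p10)
p01 = 0.1500, p10 = 0.5500
pi_0 = 0.7857

0.7857


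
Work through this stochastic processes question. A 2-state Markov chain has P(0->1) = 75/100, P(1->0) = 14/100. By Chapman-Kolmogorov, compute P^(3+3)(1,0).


P^6 = P^3 * P^3
Computing via matrix multiplication of the transition matrix.
Entry (1,0) of P^6 = 0.1573

0.1573


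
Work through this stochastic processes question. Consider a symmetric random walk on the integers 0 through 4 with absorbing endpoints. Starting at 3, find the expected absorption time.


For symmetric RW on 0,...,N with absorbing barriers, E(i) = i*(N-i)
E(3) = 3 * 1 = 3

3


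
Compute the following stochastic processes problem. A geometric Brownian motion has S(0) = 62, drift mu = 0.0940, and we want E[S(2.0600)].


E[S(t)] = S(0) * exp(mu * t)
= 62 * exp(0.0940 * 2.0600)
= 62 * 1.2137
= 75.2469

75.2469


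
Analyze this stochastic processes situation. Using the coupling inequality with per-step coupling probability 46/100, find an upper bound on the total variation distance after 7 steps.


TV distance bound <= (1-delta)^n
= (1 - 0.4600)^7
= 0.5400^7
= 0.0134

0.0134


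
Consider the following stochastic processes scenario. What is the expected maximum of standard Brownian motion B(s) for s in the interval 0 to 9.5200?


E(max B(s)) = sqrt(2t/pi)
= sqrt(2*9.5200/pi)
= sqrt(6.0606)
= 2.4618

2.4618


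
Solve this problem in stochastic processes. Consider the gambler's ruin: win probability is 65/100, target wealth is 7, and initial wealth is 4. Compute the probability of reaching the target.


Gambler's ruin formula:
r = q/p = 0.3500/0.6500 = 0.5385
P(win) = (1 - r^i)/(1 - r^N)
= (1 - 0.5385^4)/(1 - 0.5385^7)
= 0.9281

0.9281


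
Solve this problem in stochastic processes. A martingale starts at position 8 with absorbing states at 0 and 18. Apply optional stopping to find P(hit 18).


By optional stopping theorem: E(M at tau) = M(0) = 8
P(hit 18)*18 + P(hit 0)*0 = 8
P(hit 18) = (8 - 0)/(18 - 0) = 4/9 = 0.4444

0.4444


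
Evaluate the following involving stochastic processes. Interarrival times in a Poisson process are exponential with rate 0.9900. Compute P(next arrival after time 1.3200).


P(X > t) = exp(-lambda * t)
= exp(-0.9900 * 1.3200)
= exp(-1.3068) = 0.2707

0.2707


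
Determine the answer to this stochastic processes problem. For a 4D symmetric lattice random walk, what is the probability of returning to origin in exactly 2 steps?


P(return in 2 steps) = P(reverse first step) = 1/(2d)
= 1/8
= 0.1250

0.1250


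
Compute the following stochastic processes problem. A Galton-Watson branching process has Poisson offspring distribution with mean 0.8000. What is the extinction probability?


Since mu = 0.8000 <= 1, extinction probability = 1.

1.0000


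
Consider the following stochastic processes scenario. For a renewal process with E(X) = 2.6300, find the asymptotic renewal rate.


Long-run renewal rate = 1/E(X)
= 1/2.6300
= 0.3802

0.3802


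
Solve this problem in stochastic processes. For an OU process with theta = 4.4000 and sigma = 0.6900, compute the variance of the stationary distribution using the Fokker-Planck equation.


Stationary variance = sigma^2 / (2*theta)
= 0.6900^2 / (2*4.4000)
= 0.4761 / 8.8000
= 0.0541

0.0541


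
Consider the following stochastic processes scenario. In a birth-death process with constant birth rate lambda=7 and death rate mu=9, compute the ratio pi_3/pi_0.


For birth-death process, pi_n/pi_0 = (lambda/mu)^n
= (7/9)^3
= 0.4705

0.4705


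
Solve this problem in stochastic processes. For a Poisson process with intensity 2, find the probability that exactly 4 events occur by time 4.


P(N(t)=k) = (lambda*t)^k * exp(-lambda*t) / k!
lambda*t = 8
= 8^4 * exp(-8) / 4!
= 4096 * 3.3546e-04 / 24
= 0.0573

0.0573


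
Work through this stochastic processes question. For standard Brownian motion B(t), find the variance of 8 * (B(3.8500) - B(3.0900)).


Var(alpha*(B(t)-B(s))) = alpha^2 * (t-s)
= 8^2 * (3.8500 - 3.0900)
= 64 * 0.7600
= 48.6400

48.6400


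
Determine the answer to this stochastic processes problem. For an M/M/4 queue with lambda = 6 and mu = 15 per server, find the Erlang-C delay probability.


a = lambda/mu = 0.4000
rho = a/c = 0.1000
Erlang-C formula applied:
C(c,a) = 7.9444e-04

7.9444e-04


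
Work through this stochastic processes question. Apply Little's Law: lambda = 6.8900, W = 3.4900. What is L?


Little's Law: L = lambda * W
= 6.8900 * 3.4900
= 24.0461

24.0461


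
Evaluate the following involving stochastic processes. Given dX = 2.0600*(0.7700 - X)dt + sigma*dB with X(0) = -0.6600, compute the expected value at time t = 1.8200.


E[X(t)] = mu + (X(0) - mu)*exp(-theta*t)
= 0.7700 + (-0.6600 - 0.7700)*exp(-2.0600*1.8200)
= 0.7700 + -1.4300 * 0.0235
= 0.7363

0.7363


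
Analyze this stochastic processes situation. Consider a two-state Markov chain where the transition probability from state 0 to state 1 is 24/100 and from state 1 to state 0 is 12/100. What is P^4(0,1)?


Computing P^4 by matrix multiplication.
P = [[0.7600, 0.2400], [0.1200, 0.8800]]
After raising P to the power 4:
P^4(0,1) = 0.5548

0.5548
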